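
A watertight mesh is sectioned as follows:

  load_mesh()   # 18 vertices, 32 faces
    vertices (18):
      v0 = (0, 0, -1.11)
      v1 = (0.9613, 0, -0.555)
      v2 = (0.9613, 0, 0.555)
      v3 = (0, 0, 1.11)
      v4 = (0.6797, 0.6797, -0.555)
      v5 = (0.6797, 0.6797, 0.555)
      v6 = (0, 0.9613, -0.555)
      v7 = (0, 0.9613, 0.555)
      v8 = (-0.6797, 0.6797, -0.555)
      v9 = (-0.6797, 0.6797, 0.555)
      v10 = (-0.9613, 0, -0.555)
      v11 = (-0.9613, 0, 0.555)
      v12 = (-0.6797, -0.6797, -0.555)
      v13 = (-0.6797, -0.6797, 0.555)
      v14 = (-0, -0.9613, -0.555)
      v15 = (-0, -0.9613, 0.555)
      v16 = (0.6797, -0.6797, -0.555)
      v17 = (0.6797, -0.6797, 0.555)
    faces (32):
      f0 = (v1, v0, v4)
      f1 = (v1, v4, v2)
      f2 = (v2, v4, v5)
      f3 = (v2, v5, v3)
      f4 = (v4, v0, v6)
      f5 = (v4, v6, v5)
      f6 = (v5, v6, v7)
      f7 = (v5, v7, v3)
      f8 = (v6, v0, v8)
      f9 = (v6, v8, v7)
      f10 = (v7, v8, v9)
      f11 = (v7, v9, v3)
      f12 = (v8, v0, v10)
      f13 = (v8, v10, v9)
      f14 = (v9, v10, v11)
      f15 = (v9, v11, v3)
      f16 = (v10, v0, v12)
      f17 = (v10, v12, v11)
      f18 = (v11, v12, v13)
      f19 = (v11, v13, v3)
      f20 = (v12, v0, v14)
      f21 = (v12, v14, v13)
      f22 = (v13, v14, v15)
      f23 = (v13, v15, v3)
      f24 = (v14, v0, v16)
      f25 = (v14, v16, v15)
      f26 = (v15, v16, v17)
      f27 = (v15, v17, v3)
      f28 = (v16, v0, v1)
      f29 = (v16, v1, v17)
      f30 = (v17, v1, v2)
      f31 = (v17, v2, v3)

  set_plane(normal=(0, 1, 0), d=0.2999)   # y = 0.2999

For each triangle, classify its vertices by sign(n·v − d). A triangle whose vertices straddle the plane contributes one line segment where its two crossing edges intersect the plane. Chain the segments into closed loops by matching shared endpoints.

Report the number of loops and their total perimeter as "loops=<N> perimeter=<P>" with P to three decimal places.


Straddling triangles (12 of 32):
  (v1,v0,v4) [--+] → (0.2999, 0.2999, -0.865121)–(0.837051, 0.2999, -0.555)  len=0.6202
  (v1,v4,v2) [-+-] → (0.837051, 0.2999, -0.555)–(0.837051, 0.2999, 0.0652413)  len=0.6202
  (v2,v4,v5) [-++] → (0.837051, 0.2999, 0.0652413)–(0.837051, 0.2999, 0.555)  len=0.4898
  (v2,v5,v3) [-+-] → (0.837051, 0.2999, 0.555)–(0.2999, 0.2999, 0.865121)  len=0.6202
  (v4,v0,v6) [+-+] → (0.2999, 0.2999, -0.865121)–(0, 0.2999, -0.936855)  len=0.3084
  (v5,v7,v3) [++-] → (0, 0.2999, 0.936855)–(0.2999, 0.2999, 0.865121)  len=0.3084
  (v6,v0,v8) [+-+] → (0, 0.2999, -0.936855)–(-0.2999, 0.2999, -0.865121)  len=0.3084
  (v7,v9,v3) [++-] → (-0.2999, 0.2999, 0.865121)–(0, 0.2999, 0.936855)  len=0.3084
  (v8,v0,v10) [+--] → (-0.2999, 0.2999, -0.865121)–(-0.837051, 0.2999, -0.555)  len=0.6202
  (v8,v10,v9) [+-+] → (-0.837051, 0.2999, -0.555)–(-0.837051, 0.2999, -0.0652413)  len=0.4898
  (v9,v10,v11) [+--] → (-0.837051, 0.2999, -0.0652413)–(-0.837051, 0.2999, 0.555)  len=0.6202
  (v9,v11,v3) [+--] → (-0.837051, 0.2999, 0.555)–(-0.2999, 0.2999, 0.865121)  len=0.6202

Chained into 1 loop(s):
  loop 1: 12 segments, perimeter = 5.9344
Total perimeter = 5.934

loops=1 perimeter=5.934


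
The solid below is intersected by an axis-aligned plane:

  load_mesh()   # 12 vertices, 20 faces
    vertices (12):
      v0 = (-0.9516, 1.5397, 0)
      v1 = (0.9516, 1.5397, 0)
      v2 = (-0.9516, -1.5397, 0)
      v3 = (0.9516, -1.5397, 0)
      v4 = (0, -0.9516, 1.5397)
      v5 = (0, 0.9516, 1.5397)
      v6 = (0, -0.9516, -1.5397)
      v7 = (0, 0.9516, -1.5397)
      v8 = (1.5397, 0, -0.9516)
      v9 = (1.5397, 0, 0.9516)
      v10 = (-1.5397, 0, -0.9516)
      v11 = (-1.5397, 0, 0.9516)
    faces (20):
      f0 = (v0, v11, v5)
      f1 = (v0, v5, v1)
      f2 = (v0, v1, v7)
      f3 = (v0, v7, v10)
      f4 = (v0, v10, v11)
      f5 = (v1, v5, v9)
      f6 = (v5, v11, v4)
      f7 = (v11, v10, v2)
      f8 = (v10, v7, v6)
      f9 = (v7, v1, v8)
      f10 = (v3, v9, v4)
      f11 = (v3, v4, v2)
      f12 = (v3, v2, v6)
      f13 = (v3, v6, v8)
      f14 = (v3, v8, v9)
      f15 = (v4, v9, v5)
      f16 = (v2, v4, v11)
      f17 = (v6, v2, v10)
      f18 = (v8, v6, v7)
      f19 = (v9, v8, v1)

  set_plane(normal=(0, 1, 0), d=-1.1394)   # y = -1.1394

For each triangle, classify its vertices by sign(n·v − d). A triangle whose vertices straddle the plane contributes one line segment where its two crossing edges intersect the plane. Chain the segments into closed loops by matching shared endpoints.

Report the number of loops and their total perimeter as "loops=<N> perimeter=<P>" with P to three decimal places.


loops=1 perimeter=6.734

Straddling triangles (8 of 20):
  (v11,v10,v2) [++-] → (-1.1045, -1.1394, -0.247402)–(-1.1045, -1.1394, 0.247402)  len=0.4948
  (v3,v9,v4) [-++] → (1.1045, -1.1394, 0.247402)–(0.303878, -1.1394, 1.04802)  len=1.1322
  (v3,v4,v2) [-+-] → (0.303878, -1.1394, 1.04802)–(-0.303878, -1.1394, 1.04802)  len=0.6078
  (v3,v2,v6) [--+] → (-0.303878, -1.1394, -1.04802)–(0.303878, -1.1394, -1.04802)  len=0.6078
  (v3,v6,v8) [-++] → (0.303878, -1.1394, -1.04802)–(1.1045, -1.1394, -0.247402)  len=1.1322
  (v3,v8,v9) [-++] → (1.1045, -1.1394, -0.247402)–(1.1045, -1.1394, 0.247402)  len=0.4948
  (v2,v4,v11) [-++] → (-0.303878, -1.1394, 1.04802)–(-1.1045, -1.1394, 0.247402)  len=1.1322
  (v6,v2,v10) [+-+] → (-0.303878, -1.1394, -1.04802)–(-1.1045, -1.1394, -0.247402)  len=1.1322

Chained into 1 loop(s):
  loop 1: 8 segments, perimeter = 6.7341
Total perimeter = 6.734


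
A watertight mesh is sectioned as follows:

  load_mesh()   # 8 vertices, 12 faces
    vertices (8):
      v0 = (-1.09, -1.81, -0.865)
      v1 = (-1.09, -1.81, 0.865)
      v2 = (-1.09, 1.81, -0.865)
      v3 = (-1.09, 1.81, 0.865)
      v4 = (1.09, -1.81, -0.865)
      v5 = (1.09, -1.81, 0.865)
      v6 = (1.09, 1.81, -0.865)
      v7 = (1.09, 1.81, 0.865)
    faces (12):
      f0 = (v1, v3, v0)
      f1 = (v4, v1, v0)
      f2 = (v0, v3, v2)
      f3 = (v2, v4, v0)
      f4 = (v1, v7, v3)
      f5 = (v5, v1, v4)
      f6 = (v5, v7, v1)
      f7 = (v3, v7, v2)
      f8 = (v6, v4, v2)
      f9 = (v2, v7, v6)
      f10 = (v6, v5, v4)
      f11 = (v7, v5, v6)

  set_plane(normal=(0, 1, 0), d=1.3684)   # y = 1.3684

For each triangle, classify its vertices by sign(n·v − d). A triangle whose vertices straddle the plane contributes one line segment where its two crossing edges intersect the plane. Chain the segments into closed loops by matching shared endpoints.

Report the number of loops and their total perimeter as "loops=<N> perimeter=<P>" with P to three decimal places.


loops=1 perimeter=7.820

Straddling triangles (8 of 12):
  (v1,v3,v0) [-+-] → (-1.09, 1.3684, 0.865)–(-1.09, 1.3684, 0.653959)  len=0.2110
  (v0,v3,v2) [-++] → (-1.09, 1.3684, 0.653959)–(-1.09, 1.3684, -0.865)  len=1.5190
  (v2,v4,v0) [+--] → (-0.824064, 1.3684, -0.865)–(-1.09, 1.3684, -0.865)  len=0.2659
  (v1,v7,v3) [-++] → (0.824064, 1.3684, 0.865)–(-1.09, 1.3684, 0.865)  len=1.9141
  (v5,v7,v1) [-+-] → (1.09, 1.3684, 0.865)–(0.824064, 1.3684, 0.865)  len=0.2659
  (v6,v4,v2) [+-+] → (1.09, 1.3684, -0.865)–(-0.824064, 1.3684, -0.865)  len=1.9141
  (v6,v5,v4) [+--] → (1.09, 1.3684, -0.653959)–(1.09, 1.3684, -0.865)  len=0.2110
  (v7,v5,v6) [+-+] → (1.09, 1.3684, 0.865)–(1.09, 1.3684, -0.653959)  len=1.5190

Chained into 1 loop(s):
  loop 1: 8 segments, perimeter = 7.8200
Total perimeter = 7.820


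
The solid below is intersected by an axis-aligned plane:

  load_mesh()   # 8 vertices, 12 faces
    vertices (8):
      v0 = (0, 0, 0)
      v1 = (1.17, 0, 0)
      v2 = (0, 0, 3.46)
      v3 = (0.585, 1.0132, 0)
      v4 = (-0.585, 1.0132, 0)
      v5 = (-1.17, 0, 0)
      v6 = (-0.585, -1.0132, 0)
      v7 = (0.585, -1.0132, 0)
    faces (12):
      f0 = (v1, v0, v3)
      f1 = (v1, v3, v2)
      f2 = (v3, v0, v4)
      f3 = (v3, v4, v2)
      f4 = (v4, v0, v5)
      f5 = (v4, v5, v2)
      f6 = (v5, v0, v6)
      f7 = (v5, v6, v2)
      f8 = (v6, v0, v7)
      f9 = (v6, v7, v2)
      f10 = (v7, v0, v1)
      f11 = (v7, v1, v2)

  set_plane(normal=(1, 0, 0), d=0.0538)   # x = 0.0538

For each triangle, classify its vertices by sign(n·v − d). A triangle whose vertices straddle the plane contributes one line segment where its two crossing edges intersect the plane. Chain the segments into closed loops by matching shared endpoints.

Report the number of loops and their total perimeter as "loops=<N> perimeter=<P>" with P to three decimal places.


loops=1 perimeter=8.943

Straddling triangles (8 of 12):
  (v1,v0,v3) [+-+] → (0.0538, 0, 0)–(0.0538, 0.0931798, 0)  len=0.0932
  (v1,v3,v2) [++-] → (0.0538, 0.0931798, 3.1418)–(0.0538, 0, 3.3009)  len=0.1844
  (v3,v0,v4) [+--] → (0.0538, 0.0931798, 0)–(0.0538, 1.0132, 0)  len=0.9200
  (v3,v4,v2) [+--] → (0.0538, 1.0132, 0)–(0.0538, 0.0931798, 3.1418)  len=3.2737
  (v6,v0,v7) [--+] → (0.0538, -0.0931798, 0)–(0.0538, -1.0132, 0)  len=0.9200
  (v6,v7,v2) [-+-] → (0.0538, -1.0132, 0)–(0.0538, -0.0931798, 3.1418)  len=3.2737
  (v7,v0,v1) [+-+] → (0.0538, -0.0931798, 0)–(0.0538, 0, 0)  len=0.0932
  (v7,v1,v2) [++-] → (0.0538, 0, 3.3009)–(0.0538, -0.0931798, 3.1418)  len=0.1844

Chained into 1 loop(s):
  loop 1: 8 segments, perimeter = 8.9426
Total perimeter = 8.943


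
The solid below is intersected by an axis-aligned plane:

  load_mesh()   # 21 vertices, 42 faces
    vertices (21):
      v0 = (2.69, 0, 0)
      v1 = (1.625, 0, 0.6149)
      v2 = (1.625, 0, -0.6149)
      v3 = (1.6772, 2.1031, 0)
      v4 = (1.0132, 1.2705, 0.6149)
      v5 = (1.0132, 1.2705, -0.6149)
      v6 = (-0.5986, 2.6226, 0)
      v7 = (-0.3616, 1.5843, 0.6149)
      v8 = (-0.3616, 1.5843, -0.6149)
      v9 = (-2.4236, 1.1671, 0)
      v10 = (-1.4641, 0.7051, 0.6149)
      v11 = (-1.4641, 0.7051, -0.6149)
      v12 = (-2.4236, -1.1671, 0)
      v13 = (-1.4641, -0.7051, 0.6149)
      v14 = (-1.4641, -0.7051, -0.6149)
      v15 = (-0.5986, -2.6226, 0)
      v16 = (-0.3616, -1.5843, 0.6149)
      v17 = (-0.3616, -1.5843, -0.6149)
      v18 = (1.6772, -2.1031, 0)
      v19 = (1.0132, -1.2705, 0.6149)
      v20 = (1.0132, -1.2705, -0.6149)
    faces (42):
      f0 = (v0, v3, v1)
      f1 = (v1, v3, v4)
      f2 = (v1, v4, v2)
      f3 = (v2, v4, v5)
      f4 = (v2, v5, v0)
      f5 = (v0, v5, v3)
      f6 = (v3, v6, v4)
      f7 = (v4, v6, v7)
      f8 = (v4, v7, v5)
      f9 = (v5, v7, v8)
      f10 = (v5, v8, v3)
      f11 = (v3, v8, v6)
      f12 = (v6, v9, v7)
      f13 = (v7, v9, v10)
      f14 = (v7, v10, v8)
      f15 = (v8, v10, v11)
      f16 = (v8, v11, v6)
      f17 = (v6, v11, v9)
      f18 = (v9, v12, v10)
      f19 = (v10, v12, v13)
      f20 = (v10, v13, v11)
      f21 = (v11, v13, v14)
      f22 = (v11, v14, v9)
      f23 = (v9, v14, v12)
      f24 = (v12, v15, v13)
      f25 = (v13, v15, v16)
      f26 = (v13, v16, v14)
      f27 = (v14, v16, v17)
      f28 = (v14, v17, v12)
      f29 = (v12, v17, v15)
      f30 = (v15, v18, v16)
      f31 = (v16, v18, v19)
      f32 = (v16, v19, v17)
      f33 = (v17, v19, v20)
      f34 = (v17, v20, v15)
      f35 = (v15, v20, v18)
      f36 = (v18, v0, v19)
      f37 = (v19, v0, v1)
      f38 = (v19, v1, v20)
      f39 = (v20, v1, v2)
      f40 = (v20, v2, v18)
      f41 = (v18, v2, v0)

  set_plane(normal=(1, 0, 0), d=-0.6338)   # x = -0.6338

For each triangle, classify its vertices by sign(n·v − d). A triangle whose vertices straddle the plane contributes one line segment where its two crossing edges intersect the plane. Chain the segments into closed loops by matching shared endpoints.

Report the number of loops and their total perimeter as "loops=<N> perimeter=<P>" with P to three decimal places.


loops=2 perimeter=7.950

Straddling triangles (12 of 42):
  (v6,v9,v7) [+-+] → (-0.6338, 2.59453, 0)–(-0.6338, 1.52923, 0.533728)  len=1.1915
  (v7,v9,v10) [+--] → (-0.6338, 1.52923, 0.533728)–(-0.6338, 1.36723, 0.6149)  len=0.1812
  (v7,v10,v8) [+-+] → (-0.6338, 1.36723, 0.6149)–(-0.6338, 1.36723, -0.31127)  len=0.9262
  (v8,v10,v11) [+--] → (-0.6338, 1.36723, -0.31127)–(-0.6338, 1.36723, -0.6149)  len=0.3036
  (v8,v11,v6) [+-+] → (-0.6338, 1.36723, -0.6149)–(-0.6338, 2.54462, -0.0250081)  len=1.3169
  (v6,v11,v9) [+--] → (-0.6338, 2.54462, -0.0250081)–(-0.6338, 2.59453, 0)  len=0.0558
  (v12,v15,v13) [-+-] → (-0.6338, -2.59453, 0)–(-0.6338, -2.54462, 0.0250081)  len=0.0558
  (v13,v15,v16) [-++] → (-0.6338, -2.54462, 0.0250081)–(-0.6338, -1.36723, 0.6149)  len=1.3169
  (v13,v16,v14) [-+-] → (-0.6338, -1.36723, 0.6149)–(-0.6338, -1.36723, 0.31127)  len=0.3036
  (v14,v16,v17) [-++] → (-0.6338, -1.36723, 0.31127)–(-0.6338, -1.36723, -0.6149)  len=0.9262
  (v14,v17,v12) [-+-] → (-0.6338, -1.36723, -0.6149)–(-0.6338, -1.52923, -0.533728)  len=0.1812
  (v12,v17,v15) [-++] → (-0.6338, -1.52923, -0.533728)–(-0.6338, -2.59453, 0)  len=1.1915

Chained into 2 loop(s):
  loop 1: 6 segments, perimeter = 3.9752
  loop 2: 6 segments, perimeter = 3.9752
Total perimeter = 7.950


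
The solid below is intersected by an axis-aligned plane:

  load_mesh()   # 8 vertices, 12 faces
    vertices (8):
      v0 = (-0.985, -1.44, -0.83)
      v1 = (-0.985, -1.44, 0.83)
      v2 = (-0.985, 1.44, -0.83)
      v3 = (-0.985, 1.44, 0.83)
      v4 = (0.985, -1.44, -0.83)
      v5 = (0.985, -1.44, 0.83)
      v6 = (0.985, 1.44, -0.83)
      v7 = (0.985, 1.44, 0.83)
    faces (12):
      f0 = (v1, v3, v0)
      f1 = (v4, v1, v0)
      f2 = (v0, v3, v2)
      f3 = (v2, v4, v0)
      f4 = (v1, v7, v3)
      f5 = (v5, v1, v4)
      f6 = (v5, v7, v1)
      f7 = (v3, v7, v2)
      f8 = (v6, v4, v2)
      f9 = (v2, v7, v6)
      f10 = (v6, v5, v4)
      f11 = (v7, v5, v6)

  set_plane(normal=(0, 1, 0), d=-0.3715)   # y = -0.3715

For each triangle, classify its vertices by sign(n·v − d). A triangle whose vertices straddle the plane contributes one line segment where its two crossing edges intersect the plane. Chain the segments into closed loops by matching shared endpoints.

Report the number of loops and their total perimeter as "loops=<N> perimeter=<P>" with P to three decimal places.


loops=1 perimeter=7.260

Straddling triangles (8 of 12):
  (v1,v3,v0) [-+-] → (-0.985, -0.3715, 0.83)–(-0.985, -0.3715, -0.214128)  len=1.0441
  (v0,v3,v2) [-++] → (-0.985, -0.3715, -0.214128)–(-0.985, -0.3715, -0.83)  len=0.6159
  (v2,v4,v0) [+--] → (0.254116, -0.3715, -0.83)–(-0.985, -0.3715, -0.83)  len=1.2391
  (v1,v7,v3) [-++] → (-0.254116, -0.3715, 0.83)–(-0.985, -0.3715, 0.83)  len=0.7309
  (v5,v7,v1) [-+-] → (0.985, -0.3715, 0.83)–(-0.254116, -0.3715, 0.83)  len=1.2391
  (v6,v4,v2) [+-+] → (0.985, -0.3715, -0.83)–(0.254116, -0.3715, -0.83)  len=0.7309
  (v6,v5,v4) [+--] → (0.985, -0.3715, 0.214128)–(0.985, -0.3715, -0.83)  len=1.0441
  (v7,v5,v6) [+-+] → (0.985, -0.3715, 0.83)–(0.985, -0.3715, 0.214128)  len=0.6159

Chained into 1 loop(s):
  loop 1: 8 segments, perimeter = 7.2600
Total perimeter = 7.260


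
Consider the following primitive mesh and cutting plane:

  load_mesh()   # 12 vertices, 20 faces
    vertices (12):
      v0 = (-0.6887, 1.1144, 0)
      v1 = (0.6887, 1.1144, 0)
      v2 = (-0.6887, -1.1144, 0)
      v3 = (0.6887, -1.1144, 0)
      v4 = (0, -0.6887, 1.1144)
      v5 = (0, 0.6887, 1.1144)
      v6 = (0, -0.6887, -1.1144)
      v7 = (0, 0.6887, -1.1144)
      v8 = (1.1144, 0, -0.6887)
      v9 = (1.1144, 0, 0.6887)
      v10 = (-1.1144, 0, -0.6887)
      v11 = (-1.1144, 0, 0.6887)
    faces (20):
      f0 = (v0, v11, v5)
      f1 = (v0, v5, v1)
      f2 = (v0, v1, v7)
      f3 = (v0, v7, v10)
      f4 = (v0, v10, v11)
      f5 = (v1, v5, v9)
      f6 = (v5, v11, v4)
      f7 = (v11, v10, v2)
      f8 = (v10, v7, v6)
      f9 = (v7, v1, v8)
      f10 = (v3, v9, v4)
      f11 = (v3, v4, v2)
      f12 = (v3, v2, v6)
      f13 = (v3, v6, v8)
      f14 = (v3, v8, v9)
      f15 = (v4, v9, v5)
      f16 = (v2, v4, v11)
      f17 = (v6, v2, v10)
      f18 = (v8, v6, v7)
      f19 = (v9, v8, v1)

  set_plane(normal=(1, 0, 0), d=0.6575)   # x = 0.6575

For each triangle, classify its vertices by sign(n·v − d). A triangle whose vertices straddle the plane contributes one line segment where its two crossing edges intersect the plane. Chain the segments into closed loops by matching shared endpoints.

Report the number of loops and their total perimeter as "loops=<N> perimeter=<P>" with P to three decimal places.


Straddling triangles (10 of 20):
  (v0,v5,v1) [--+] → (0.6575, 1.09511, 0.0504854)–(0.6575, 1.1144, 0)  len=0.0540
  (v0,v1,v7) [-+-] → (0.6575, 1.1144, 0)–(0.6575, 1.09511, -0.0504854)  len=0.0540
  (v1,v5,v9) [+-+] → (0.6575, 1.09511, 0.0504854)–(0.6575, 0.282365, 0.863235)  len=1.1494
  (v7,v1,v8) [-++] → (0.6575, 1.09511, -0.0504854)–(0.6575, 0.282365, -0.863235)  len=1.1494
  (v3,v9,v4) [++-] → (0.6575, -0.282365, 0.863235)–(0.6575, -1.09511, 0.0504854)  len=1.1494
  (v3,v4,v2) [+--] → (0.6575, -1.09511, 0.0504854)–(0.6575, -1.1144, 0)  len=0.0540
  (v3,v2,v6) [+--] → (0.6575, -1.1144, 0)–(0.6575, -1.09511, -0.0504854)  len=0.0540
  (v3,v6,v8) [+-+] → (0.6575, -1.09511, -0.0504854)–(0.6575, -0.282365, -0.863235)  len=1.1494
  (v4,v9,v5) [-+-] → (0.6575, -0.282365, 0.863235)–(0.6575, 0.282365, 0.863235)  len=0.5647
  (v8,v6,v7) [+--] → (0.6575, -0.282365, -0.863235)–(0.6575, 0.282365, -0.863235)  len=0.5647

Chained into 1 loop(s):
  loop 1: 10 segments, perimeter = 5.9432
Total perimeter = 5.943

loops=1 perimeter=5.943


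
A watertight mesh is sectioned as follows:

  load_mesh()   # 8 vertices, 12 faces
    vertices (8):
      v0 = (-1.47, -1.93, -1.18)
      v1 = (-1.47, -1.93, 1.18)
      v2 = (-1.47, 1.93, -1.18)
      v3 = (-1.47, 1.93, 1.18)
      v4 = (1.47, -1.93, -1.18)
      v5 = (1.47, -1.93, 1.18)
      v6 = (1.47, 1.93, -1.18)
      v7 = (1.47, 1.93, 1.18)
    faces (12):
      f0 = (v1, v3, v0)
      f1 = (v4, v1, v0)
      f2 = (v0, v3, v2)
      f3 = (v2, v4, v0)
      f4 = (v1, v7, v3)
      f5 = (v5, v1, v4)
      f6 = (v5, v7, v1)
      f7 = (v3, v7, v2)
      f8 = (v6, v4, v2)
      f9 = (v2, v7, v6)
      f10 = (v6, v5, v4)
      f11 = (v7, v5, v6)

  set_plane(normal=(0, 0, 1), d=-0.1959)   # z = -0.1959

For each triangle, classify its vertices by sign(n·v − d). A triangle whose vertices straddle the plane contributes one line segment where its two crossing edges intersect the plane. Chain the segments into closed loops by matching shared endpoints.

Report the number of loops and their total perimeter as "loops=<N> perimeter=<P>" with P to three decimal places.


loops=1 perimeter=13.600

Straddling triangles (8 of 12):
  (v1,v3,v0) [++-] → (-1.47, -0.320413, -0.1959)–(-1.47, -1.93, -0.1959)  len=1.6096
  (v4,v1,v0) [-+-] → (0.244045, -1.93, -0.1959)–(-1.47, -1.93, -0.1959)  len=1.7140
  (v0,v3,v2) [-+-] → (-1.47, -0.320413, -0.1959)–(-1.47, 1.93, -0.1959)  len=2.2504
  (v5,v1,v4) [++-] → (0.244045, -1.93, -0.1959)–(1.47, -1.93, -0.1959)  len=1.2260
  (v3,v7,v2) [++-] → (-0.244045, 1.93, -0.1959)–(-1.47, 1.93, -0.1959)  len=1.2260
  (v2,v7,v6) [-+-] → (-0.244045, 1.93, -0.1959)–(1.47, 1.93, -0.1959)  len=1.7140
  (v6,v5,v4) [-+-] → (1.47, 0.320413, -0.1959)–(1.47, -1.93, -0.1959)  len=2.2504
  (v7,v5,v6) [++-] → (1.47, 0.320413, -0.1959)–(1.47, 1.93, -0.1959)  len=1.6096

Chained into 1 loop(s):
  loop 1: 8 segments, perimeter = 13.6000
Total perimeter = 13.600


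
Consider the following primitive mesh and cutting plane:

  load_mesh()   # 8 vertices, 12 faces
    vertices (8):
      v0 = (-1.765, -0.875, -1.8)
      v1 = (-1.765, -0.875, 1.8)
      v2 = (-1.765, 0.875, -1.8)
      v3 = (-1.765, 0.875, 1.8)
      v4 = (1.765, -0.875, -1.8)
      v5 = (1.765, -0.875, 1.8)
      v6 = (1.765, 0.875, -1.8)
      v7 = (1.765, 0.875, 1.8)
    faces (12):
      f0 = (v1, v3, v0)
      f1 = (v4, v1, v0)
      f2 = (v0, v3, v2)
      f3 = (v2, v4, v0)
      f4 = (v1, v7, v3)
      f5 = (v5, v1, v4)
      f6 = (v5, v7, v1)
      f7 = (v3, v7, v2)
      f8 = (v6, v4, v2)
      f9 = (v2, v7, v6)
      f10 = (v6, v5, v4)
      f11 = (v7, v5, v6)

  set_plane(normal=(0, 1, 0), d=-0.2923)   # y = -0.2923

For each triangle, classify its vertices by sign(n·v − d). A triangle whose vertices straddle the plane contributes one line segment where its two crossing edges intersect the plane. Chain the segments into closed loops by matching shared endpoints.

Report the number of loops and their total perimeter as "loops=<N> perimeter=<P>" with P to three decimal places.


Straddling triangles (8 of 12):
  (v1,v3,v0) [-+-] → (-1.765, -0.2923, 1.8)–(-1.765, -0.2923, -0.601303)  len=2.4013
  (v0,v3,v2) [-++] → (-1.765, -0.2923, -0.601303)–(-1.765, -0.2923, -1.8)  len=1.1987
  (v2,v4,v0) [+--] → (0.589611, -0.2923, -1.8)–(-1.765, -0.2923, -1.8)  len=2.3546
  (v1,v7,v3) [-++] → (-0.589611, -0.2923, 1.8)–(-1.765, -0.2923, 1.8)  len=1.1754
  (v5,v7,v1) [-+-] → (1.765, -0.2923, 1.8)–(-0.589611, -0.2923, 1.8)  len=2.3546
  (v6,v4,v2) [+-+] → (1.765, -0.2923, -1.8)–(0.589611, -0.2923, -1.8)  len=1.1754
  (v6,v5,v4) [+--] → (1.765, -0.2923, 0.601303)–(1.765, -0.2923, -1.8)  len=2.4013
  (v7,v5,v6) [+-+] → (1.765, -0.2923, 1.8)–(1.765, -0.2923, 0.601303)  len=1.1987

Chained into 1 loop(s):
  loop 1: 8 segments, perimeter = 14.2600
Total perimeter = 14.260

loops=1 perimeter=14.260


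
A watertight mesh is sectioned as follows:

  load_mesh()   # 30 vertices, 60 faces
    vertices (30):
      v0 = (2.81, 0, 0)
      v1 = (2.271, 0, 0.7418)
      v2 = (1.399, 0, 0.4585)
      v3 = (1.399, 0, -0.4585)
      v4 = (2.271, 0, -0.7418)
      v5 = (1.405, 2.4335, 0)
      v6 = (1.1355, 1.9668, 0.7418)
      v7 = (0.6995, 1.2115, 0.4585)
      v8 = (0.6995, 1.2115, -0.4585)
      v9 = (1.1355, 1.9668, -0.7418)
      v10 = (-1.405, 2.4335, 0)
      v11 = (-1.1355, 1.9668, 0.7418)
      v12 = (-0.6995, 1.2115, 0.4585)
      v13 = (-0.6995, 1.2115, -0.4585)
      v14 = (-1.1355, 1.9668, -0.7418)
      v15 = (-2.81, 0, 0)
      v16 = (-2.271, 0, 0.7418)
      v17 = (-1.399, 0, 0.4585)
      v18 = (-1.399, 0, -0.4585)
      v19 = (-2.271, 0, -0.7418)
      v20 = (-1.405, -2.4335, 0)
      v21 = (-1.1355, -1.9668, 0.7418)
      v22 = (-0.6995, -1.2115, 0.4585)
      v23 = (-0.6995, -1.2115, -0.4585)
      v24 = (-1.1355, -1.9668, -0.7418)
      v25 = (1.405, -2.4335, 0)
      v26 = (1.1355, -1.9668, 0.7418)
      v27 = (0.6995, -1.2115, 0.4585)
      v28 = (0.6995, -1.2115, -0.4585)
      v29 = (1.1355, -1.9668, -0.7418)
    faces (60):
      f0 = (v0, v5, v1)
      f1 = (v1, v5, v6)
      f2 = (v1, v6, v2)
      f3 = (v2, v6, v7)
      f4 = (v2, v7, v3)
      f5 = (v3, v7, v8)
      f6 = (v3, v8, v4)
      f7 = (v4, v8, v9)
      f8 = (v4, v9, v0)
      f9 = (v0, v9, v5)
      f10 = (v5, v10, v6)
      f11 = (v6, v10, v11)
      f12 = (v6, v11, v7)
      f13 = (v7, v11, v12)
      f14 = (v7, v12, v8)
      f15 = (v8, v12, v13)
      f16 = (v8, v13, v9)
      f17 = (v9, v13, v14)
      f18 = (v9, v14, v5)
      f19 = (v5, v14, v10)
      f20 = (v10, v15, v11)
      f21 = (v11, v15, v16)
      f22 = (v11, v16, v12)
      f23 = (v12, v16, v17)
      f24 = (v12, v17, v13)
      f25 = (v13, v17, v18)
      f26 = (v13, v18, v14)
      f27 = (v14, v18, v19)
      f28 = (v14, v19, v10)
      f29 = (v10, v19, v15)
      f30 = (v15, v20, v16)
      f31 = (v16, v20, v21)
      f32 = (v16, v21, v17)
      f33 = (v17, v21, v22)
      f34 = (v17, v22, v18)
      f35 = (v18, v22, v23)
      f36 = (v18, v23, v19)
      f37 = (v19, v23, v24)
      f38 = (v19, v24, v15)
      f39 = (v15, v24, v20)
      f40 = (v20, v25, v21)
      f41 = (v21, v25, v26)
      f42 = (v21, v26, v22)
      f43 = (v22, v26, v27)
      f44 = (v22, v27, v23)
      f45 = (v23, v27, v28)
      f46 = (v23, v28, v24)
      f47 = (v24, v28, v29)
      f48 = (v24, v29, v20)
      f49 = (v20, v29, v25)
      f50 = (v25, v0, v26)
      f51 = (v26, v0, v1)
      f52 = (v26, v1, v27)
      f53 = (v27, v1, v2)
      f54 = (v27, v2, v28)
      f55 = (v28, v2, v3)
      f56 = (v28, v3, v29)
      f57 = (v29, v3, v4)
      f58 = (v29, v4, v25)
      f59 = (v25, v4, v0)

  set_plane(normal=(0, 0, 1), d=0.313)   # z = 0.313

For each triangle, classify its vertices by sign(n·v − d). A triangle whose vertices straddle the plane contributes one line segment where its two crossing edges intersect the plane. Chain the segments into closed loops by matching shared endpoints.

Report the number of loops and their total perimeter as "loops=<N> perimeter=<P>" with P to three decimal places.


loops=2 perimeter=23.889

Straddling triangles (24 of 60):
  (v0,v5,v1) [--+] → (1.77041, 1.40669, 0.313)–(2.58257, 0, 0.313)  len=1.6243
  (v1,v5,v6) [+-+] → (1.77041, 1.40669, 0.313)–(1.29129, 2.23658, 0.313)  len=0.9583
  (v2,v7,v3) [++-] → (0.810489, 1.01927, 0.313)–(1.399, 0, 0.313)  len=1.1770
  (v3,v7,v8) [-+-] → (0.810489, 1.01927, 0.313)–(0.6995, 1.2115, 0.313)  len=0.2220
  (v5,v10,v6) [--+] → (-0.333045, 2.23658, 0.313)–(1.29129, 2.23658, 0.313)  len=1.6243
  (v6,v10,v11) [+-+] → (-0.333045, 2.23658, 0.313)–(-1.29129, 2.23658, 0.313)  len=0.9582
  (v7,v12,v8) [++-] → (-0.477521, 1.2115, 0.313)–(0.6995, 1.2115, 0.313)  len=1.1770
  (v8,v12,v13) [-+-] → (-0.477521, 1.2115, 0.313)–(-0.6995, 1.2115, 0.313)  len=0.2220
  (v10,v15,v11) [--+] → (-2.10345, 0.829885, 0.313)–(-1.29129, 2.23658, 0.313)  len=1.6243
  (v11,v15,v16) [+-+] → (-2.10345, 0.829885, 0.313)–(-2.58257, 0, 0.313)  len=0.9583
  (v12,v17,v13) [++-] → (-1.28801, 0.192228, 0.313)–(-0.6995, 1.2115, 0.313)  len=1.1770
  (v13,v17,v18) [-+-] → (-1.28801, 0.192228, 0.313)–(-1.399, 0, 0.313)  len=0.2220
  (v15,v20,v16) [--+] → (-1.77041, -1.40669, 0.313)–(-2.58257, 0, 0.313)  len=1.6243
  (v16,v20,v21) [+-+] → (-1.77041, -1.40669, 0.313)–(-1.29129, -2.23658, 0.313)  len=0.9583
  (v17,v22,v18) [++-] → (-0.810489, -1.01927, 0.313)–(-1.399, 0, 0.313)  len=1.1770
  (v18,v22,v23) [-+-] → (-0.810489, -1.01927, 0.313)–(-0.6995, -1.2115, 0.313)  len=0.2220
  (v20,v25,v21) [--+] → (0.333045, -2.23658, 0.313)–(-1.29129, -2.23658, 0.313)  len=1.6243
  (v21,v25,v26) [+-+] → (0.333045, -2.23658, 0.313)–(1.29129, -2.23658, 0.313)  len=0.9582
  (v22,v27,v23) [++-] → (0.477521, -1.2115, 0.313)–(-0.6995, -1.2115, 0.313)  len=1.1770
  (v23,v27,v28) [-+-] → (0.477521, -1.2115, 0.313)–(0.6995, -1.2115, 0.313)  len=0.2220
  (v25,v0,v26) [--+] → (2.10345, -0.829885, 0.313)–(1.29129, -2.23658, 0.313)  len=1.6243
  (v26,v0,v1) [+-+] → (2.10345, -0.829885, 0.313)–(2.58257, 0, 0.313)  len=0.9583
  (v27,v2,v28) [++-] → (1.28801, -0.192228, 0.313)–(0.6995, -1.2115, 0.313)  len=1.1770
  (v28,v2,v3) [-+-] → (1.28801, -0.192228, 0.313)–(1.399, 0, 0.313)  len=0.2220

Chained into 2 loop(s):
  loop 1: 12 segments, perimeter = 15.4954
  loop 2: 12 segments, perimeter = 8.3938
Total perimeter = 23.889


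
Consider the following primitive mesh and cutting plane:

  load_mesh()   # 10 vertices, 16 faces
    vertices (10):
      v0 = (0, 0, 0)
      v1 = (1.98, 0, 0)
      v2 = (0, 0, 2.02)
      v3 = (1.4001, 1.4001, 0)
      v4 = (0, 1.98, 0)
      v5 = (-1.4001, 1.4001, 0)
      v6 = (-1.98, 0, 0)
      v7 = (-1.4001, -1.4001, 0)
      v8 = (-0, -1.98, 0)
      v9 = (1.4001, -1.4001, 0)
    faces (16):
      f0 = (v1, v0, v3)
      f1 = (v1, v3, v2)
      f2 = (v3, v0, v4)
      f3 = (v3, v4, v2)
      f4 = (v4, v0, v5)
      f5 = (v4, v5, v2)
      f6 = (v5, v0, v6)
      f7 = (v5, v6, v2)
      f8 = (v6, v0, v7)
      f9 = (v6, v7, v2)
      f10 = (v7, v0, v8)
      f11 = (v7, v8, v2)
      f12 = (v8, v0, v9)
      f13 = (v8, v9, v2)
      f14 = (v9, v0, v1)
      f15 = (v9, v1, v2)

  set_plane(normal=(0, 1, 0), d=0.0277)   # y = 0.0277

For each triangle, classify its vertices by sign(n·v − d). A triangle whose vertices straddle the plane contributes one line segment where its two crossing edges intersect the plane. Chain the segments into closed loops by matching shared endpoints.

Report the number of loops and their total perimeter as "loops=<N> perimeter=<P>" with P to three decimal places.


loops=1 perimeter=9.542

Straddling triangles (8 of 16):
  (v1,v0,v3) [--+] → (0.0277, 0.0277, 0)–(1.96853, 0.0277, 0)  len=1.9408
  (v1,v3,v2) [-+-] → (1.96853, 0.0277, 0)–(0.0277, 0.0277, 1.98004)  len=2.7726
  (v3,v0,v4) [+-+] → (0.0277, 0.0277, 0)–(0, 0.0277, 0)  len=0.0277
  (v3,v4,v2) [++-] → (0, 0.0277, 1.99174)–(0.0277, 0.0277, 1.98004)  len=0.0301
  (v4,v0,v5) [+-+] → (0, 0.0277, 0)–(-0.0277, 0.0277, 0)  len=0.0277
  (v4,v5,v2) [++-] → (-0.0277, 0.0277, 1.98004)–(0, 0.0277, 1.99174)  len=0.0301
  (v5,v0,v6) [+--] → (-0.0277, 0.0277, 0)–(-1.96853, 0.0277, 0)  len=1.9408
  (v5,v6,v2) [+--] → (-1.96853, 0.0277, 0)–(-0.0277, 0.0277, 1.98004)  len=2.7726

Chained into 1 loop(s):
  loop 1: 8 segments, perimeter = 9.5424
Total perimeter = 9.542


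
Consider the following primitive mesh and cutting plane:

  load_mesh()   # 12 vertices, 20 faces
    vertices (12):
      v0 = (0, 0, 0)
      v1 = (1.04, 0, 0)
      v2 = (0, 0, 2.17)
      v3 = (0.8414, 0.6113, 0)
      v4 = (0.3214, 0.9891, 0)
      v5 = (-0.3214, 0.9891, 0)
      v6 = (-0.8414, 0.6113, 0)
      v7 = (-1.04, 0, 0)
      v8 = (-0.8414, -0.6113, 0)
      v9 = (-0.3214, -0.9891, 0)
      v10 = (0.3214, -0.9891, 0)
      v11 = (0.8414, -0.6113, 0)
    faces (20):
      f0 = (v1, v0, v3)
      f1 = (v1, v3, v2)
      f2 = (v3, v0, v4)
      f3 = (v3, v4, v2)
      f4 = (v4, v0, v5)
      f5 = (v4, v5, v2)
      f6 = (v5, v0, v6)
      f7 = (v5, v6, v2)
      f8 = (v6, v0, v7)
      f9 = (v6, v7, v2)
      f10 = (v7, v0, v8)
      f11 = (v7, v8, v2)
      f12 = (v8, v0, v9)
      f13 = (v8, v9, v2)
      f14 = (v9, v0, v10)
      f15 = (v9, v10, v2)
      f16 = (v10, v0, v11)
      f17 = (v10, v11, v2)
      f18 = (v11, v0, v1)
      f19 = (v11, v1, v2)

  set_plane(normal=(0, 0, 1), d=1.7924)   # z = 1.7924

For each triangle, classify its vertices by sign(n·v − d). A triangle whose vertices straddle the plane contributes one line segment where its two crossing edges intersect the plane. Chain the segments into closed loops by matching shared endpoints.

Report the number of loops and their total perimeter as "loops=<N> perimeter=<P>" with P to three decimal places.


loops=1 perimeter=1.118

Straddling triangles (10 of 20):
  (v1,v3,v2) [--+] → (0.146411, 0.106372, 1.7924)–(0.18097, 0, 1.7924)  len=0.1118
  (v3,v4,v2) [--+] → (0.0559266, 0.172113, 1.7924)–(0.146411, 0.106372, 1.7924)  len=0.1118
  (v4,v5,v2) [--+] → (-0.0559266, 0.172113, 1.7924)–(0.0559266, 0.172113, 1.7924)  len=0.1119
  (v5,v6,v2) [--+] → (-0.146411, 0.106372, 1.7924)–(-0.0559266, 0.172113, 1.7924)  len=0.1118
  (v6,v7,v2) [--+] → (-0.18097, 0, 1.7924)–(-0.146411, 0.106372, 1.7924)  len=0.1118
  (v7,v8,v2) [--+] → (-0.146411, -0.106372, 1.7924)–(-0.18097, 0, 1.7924)  len=0.1118
  (v8,v9,v2) [--+] → (-0.0559266, -0.172113, 1.7924)–(-0.146411, -0.106372, 1.7924)  len=0.1118
  (v9,v10,v2) [--+] → (0.0559266, -0.172113, 1.7924)–(-0.0559266, -0.172113, 1.7924)  len=0.1119
  (v10,v11,v2) [--+] → (0.146411, -0.106372, 1.7924)–(0.0559266, -0.172113, 1.7924)  len=0.1118
  (v11,v1,v2) [--+] → (0.18097, 0, 1.7924)–(0.146411, -0.106372, 1.7924)  len=0.1118

Chained into 1 loop(s):
  loop 1: 10 segments, perimeter = 1.1185
Total perimeter = 1.118


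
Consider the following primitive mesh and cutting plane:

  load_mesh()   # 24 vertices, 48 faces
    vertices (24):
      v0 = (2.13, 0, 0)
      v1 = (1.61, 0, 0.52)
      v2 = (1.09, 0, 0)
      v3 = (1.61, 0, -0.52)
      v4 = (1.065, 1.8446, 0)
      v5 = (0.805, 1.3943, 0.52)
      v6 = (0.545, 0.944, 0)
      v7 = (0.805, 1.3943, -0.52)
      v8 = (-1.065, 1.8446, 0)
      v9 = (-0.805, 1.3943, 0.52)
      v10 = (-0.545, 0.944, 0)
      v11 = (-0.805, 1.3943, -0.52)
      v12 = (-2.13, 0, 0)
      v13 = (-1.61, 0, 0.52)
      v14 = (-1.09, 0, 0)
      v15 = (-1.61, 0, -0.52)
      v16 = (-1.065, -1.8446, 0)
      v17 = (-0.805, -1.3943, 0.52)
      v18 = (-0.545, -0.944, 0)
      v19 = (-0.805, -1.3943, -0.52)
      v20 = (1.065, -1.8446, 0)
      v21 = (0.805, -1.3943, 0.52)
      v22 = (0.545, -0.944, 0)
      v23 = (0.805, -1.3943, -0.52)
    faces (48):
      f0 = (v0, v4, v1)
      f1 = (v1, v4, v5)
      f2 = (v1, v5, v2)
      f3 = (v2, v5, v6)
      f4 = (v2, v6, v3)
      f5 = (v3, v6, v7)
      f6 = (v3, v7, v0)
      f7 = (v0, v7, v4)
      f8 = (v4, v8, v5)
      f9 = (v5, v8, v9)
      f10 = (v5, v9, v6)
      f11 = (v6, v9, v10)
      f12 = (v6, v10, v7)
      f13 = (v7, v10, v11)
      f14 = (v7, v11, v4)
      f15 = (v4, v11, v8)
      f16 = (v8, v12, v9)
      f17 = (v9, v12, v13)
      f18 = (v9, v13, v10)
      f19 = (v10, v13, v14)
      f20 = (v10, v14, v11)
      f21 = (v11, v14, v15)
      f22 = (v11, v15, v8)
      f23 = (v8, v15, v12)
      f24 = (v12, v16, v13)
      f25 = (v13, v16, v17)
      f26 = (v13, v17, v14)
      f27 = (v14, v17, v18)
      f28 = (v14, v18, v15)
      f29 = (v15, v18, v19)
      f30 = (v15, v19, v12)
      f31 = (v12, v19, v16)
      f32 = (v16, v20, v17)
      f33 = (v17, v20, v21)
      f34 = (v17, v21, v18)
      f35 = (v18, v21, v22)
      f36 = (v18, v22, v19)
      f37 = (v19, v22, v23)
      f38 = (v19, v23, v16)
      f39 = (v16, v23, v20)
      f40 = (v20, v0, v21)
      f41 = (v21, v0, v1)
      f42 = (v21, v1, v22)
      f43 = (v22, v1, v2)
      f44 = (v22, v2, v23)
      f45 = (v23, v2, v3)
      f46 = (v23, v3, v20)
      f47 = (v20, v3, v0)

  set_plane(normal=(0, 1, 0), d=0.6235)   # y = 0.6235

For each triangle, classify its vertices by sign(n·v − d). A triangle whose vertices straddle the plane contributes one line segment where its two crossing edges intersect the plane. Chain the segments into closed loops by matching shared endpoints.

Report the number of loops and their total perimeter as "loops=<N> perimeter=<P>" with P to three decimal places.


Straddling triangles (16 of 48):
  (v0,v4,v1) [-+-] → (1.77002, 0.6235, 0)–(1.42578, 0.6235, 0.344233)  len=0.4868
  (v1,v4,v5) [-++] → (1.42578, 0.6235, 0.344233)–(1.25002, 0.6235, 0.52)  len=0.2486
  (v1,v5,v2) [-+-] → (1.25002, 0.6235, 0.52)–(0.962554, 0.6235, 0.232532)  len=0.4065
  (v2,v5,v6) [-++] → (0.962554, 0.6235, 0.232532)–(0.730034, 0.6235, 0)  len=0.3288
  (v2,v6,v3) [-+-] → (0.730034, 0.6235, 0)–(0.906581, 0.6235, -0.176547)  len=0.2497
  (v3,v6,v7) [-++] → (0.906581, 0.6235, -0.176547)–(1.25002, 0.6235, -0.52)  len=0.4857
  (v3,v7,v0) [-+-] → (1.25002, 0.6235, -0.52)–(1.53749, 0.6235, -0.232532)  len=0.4065
  (v0,v7,v4) [-++] → (1.53749, 0.6235, -0.232532)–(1.77002, 0.6235, 0)  len=0.3288
  (v8,v12,v9) [+-+] → (-1.77002, 0.6235, 0)–(-1.53749, 0.6235, 0.232532)  len=0.3288
  (v9,v12,v13) [+--] → (-1.53749, 0.6235, 0.232532)–(-1.25002, 0.6235, 0.52)  len=0.4065
  (v9,v13,v10) [+-+] → (-1.25002, 0.6235, 0.52)–(-0.906581, 0.6235, 0.176547)  len=0.4857
  (v10,v13,v14) [+--] → (-0.906581, 0.6235, 0.176547)–(-0.730034, 0.6235, 0)  len=0.2497
  (v10,v14,v11) [+-+] → (-0.730034, 0.6235, 0)–(-0.962554, 0.6235, -0.232532)  len=0.3288
  (v11,v14,v15) [+--] → (-0.962554, 0.6235, -0.232532)–(-1.25002, 0.6235, -0.52)  len=0.4065
  (v11,v15,v8) [+-+] → (-1.25002, 0.6235, -0.52)–(-1.42578, 0.6235, -0.344233)  len=0.2486
  (v8,v15,v12) [+--] → (-1.42578, 0.6235, -0.344233)–(-1.77002, 0.6235, 0)  len=0.4868

Chained into 2 loop(s):
  loop 1: 8 segments, perimeter = 2.9415
  loop 2: 8 segments, perimeter = 2.9415
Total perimeter = 5.883

loops=2 perimeter=5.883


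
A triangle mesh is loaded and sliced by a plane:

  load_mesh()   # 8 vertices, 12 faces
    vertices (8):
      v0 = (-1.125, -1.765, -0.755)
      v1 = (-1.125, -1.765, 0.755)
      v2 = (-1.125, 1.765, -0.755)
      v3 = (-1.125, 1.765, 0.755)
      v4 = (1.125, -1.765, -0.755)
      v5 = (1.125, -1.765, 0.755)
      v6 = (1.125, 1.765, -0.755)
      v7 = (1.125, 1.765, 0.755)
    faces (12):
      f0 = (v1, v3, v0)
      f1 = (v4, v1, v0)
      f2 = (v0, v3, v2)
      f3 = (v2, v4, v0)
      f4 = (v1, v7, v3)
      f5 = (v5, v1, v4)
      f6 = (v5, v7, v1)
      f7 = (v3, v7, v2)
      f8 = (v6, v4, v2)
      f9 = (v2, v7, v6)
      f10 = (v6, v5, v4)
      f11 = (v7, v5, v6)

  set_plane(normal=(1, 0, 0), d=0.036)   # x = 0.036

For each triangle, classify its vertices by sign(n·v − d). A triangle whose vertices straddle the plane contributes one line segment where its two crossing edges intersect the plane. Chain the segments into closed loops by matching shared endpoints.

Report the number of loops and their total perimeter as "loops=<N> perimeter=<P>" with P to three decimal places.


Straddling triangles (8 of 12):
  (v4,v1,v0) [+--] → (0.036, -1.765, -0.02416)–(0.036, -1.765, -0.755)  len=0.7308
  (v2,v4,v0) [-+-] → (0.036, -0.05648, -0.755)–(0.036, -1.765, -0.755)  len=1.7085
  (v1,v7,v3) [-+-] → (0.036, 0.05648, 0.755)–(0.036, 1.765, 0.755)  len=1.7085
  (v5,v1,v4) [+-+] → (0.036, -1.765, 0.755)–(0.036, -1.765, -0.02416)  len=0.7792
  (v5,v7,v1) [++-] → (0.036, 0.05648, 0.755)–(0.036, -1.765, 0.755)  len=1.8215
  (v3,v7,v2) [-+-] → (0.036, 1.765, 0.755)–(0.036, 1.765, 0.02416)  len=0.7308
  (v6,v4,v2) [++-] → (0.036, -0.05648, -0.755)–(0.036, 1.765, -0.755)  len=1.8215
  (v2,v7,v6) [-++] → (0.036, 1.765, 0.02416)–(0.036, 1.765, -0.755)  len=0.7792

Chained into 1 loop(s):
  loop 1: 8 segments, perimeter = 10.0800
Total perimeter = 10.080

loops=1 perimeter=10.080


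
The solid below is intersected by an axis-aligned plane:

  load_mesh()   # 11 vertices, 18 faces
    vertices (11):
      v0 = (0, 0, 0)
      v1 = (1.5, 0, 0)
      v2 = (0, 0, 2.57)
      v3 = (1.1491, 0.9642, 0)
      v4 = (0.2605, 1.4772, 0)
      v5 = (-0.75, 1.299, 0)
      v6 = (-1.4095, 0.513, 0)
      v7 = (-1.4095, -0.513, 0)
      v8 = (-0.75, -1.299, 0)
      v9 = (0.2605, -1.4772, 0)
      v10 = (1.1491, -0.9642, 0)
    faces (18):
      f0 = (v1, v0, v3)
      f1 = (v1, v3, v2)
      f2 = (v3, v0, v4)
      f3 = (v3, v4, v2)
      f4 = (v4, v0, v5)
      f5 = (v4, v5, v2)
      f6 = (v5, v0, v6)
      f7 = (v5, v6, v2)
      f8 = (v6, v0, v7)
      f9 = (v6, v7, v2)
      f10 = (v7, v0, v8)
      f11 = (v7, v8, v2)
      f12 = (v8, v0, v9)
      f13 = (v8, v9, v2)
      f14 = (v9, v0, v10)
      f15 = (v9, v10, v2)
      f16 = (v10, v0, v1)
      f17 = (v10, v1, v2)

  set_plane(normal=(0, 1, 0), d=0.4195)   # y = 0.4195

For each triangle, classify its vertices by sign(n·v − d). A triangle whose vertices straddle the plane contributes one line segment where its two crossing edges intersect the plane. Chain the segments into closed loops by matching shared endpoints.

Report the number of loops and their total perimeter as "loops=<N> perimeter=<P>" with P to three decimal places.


Straddling triangles (10 of 18):
  (v1,v0,v3) [--+] → (0.499945, 0.4195, 0)–(1.34733, 0.4195, 0)  len=0.8474
  (v1,v3,v2) [-+-] → (1.34733, 0.4195, 0)–(0.499945, 0.4195, 1.45186)  len=1.6811
  (v3,v0,v4) [+-+] → (0.499945, 0.4195, 0)–(0.0739776, 0.4195, 0)  len=0.4260
  (v3,v4,v2) [++-] → (0.0739776, 0.4195, 1.84016)–(0.499945, 0.4195, 1.45186)  len=0.5764
  (v4,v0,v5) [+-+] → (0.0739776, 0.4195, 0)–(-0.242206, 0.4195, 0)  len=0.3162
  (v4,v5,v2) [++-] → (-0.242206, 0.4195, 1.74004)–(0.0739776, 0.4195, 1.84016)  len=0.3317
  (v5,v0,v6) [+-+] → (-0.242206, 0.4195, 0)–(-1.1526, 0.4195, 0)  len=0.9104
  (v5,v6,v2) [++-] → (-1.1526, 0.4195, 0.468411)–(-0.242206, 0.4195, 1.74004)  len=1.5639
  (v6,v0,v7) [+--] → (-1.1526, 0.4195, 0)–(-1.4095, 0.4195, 0)  len=0.2569
  (v6,v7,v2) [+--] → (-1.4095, 0.4195, 0)–(-1.1526, 0.4195, 0.468411)  len=0.5342

Chained into 1 loop(s):
  loop 1: 10 segments, perimeter = 7.4441
Total perimeter = 7.444

loops=1 perimeter=7.444


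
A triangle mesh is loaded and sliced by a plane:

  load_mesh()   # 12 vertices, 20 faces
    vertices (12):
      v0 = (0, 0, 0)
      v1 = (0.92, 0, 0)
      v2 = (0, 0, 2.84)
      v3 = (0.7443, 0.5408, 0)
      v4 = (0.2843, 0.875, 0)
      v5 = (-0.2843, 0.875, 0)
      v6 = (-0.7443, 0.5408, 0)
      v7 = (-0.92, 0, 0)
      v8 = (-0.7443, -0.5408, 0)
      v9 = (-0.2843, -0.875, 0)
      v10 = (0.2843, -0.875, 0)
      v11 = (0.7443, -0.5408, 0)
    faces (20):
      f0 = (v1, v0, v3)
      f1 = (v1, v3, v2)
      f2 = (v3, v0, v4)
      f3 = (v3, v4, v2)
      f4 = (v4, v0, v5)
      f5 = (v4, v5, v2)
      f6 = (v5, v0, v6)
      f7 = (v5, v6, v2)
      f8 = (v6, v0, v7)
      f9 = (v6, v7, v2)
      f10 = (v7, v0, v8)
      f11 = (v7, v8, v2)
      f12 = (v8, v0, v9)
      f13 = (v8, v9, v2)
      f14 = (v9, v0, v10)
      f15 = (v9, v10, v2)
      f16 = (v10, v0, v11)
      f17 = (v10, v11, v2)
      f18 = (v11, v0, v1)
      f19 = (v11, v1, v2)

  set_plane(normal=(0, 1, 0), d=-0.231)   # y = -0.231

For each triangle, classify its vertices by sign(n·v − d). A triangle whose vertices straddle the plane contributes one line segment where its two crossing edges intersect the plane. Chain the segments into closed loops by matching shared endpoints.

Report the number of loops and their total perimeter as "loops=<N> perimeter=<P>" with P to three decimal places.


Straddling triangles (10 of 20):
  (v7,v0,v8) [++-] → (-0.317924, -0.231, 0)–(-0.844951, -0.231, 0)  len=0.5270
  (v7,v8,v2) [+-+] → (-0.844951, -0.231, 0)–(-0.317924, -0.231, 1.62691)  len=1.7101
  (v8,v0,v9) [-+-] → (-0.317924, -0.231, 0)–(-0.0750552, -0.231, 0)  len=0.2429
  (v8,v9,v2) [--+] → (-0.0750552, -0.231, 2.09024)–(-0.317924, -0.231, 1.62691)  len=0.5231
  (v9,v0,v10) [-+-] → (-0.0750552, -0.231, 0)–(0.0750552, -0.231, 0)  len=0.1501
  (v9,v10,v2) [--+] → (0.0750552, -0.231, 2.09024)–(-0.0750552, -0.231, 2.09024)  len=0.1501
  (v10,v0,v11) [-+-] → (0.0750552, -0.231, 0)–(0.317924, -0.231, 0)  len=0.2429
  (v10,v11,v2) [--+] → (0.317924, -0.231, 1.62691)–(0.0750552, -0.231, 2.09024)  len=0.5231
  (v11,v0,v1) [-++] → (0.317924, -0.231, 0)–(0.844951, -0.231, 0)  len=0.5270
  (v11,v1,v2) [-++] → (0.844951, -0.231, 0)–(0.317924, -0.231, 1.62691)  len=1.7101

Chained into 1 loop(s):
  loop 1: 10 segments, perimeter = 6.3066
Total perimeter = 6.307

loops=1 perimeter=6.307
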